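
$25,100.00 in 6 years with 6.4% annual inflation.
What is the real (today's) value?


Formula: Real value = nominal / (1 + inflation)^years
Price level: (1 + 0.064)^6 = 1.450941
Real value = $25,100.00 / 1.450941 = $17,299.12

$17,299.12


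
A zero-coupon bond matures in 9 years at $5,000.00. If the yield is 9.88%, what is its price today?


Formula: Price = FV / (1 + r)^n
Substituting: Price = $5,000.00 / (1 + 0.0988)^9
Discount factor: (1.0988)^9 = 2.334898
Price = $5,000.00 / 2.334898 = $2,141.42

$2,141.42


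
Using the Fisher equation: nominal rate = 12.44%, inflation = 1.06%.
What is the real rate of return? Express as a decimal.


Formula: (1 + r_real) = (1 + r_nom) / (1 + inflation)
Substituting: (1 + r_real) = 1.1244 / 1.0106
(1 + r_real) = 1.112606
r_real = 1.112606 - 1 = 0.112606

0.112606


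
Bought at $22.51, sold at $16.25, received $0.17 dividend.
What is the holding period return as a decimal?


Formula: HPR = (P1 - P0 + D) / P0
Gain: $16.25 - $22.51 + $0.17 = -$6.09
HPR = -$6.09 / $22.51 = -0.2705

-0.2705


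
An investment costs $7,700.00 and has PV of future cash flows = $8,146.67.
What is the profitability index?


Formula: PI = PV(cash flows) / initial investment
Substituting: PI = $8,146.67 / $7,700.00
PI = 1.058

1.058


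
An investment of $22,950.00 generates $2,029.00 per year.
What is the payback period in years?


Formula: Payback = investment / annual cash flow
Substituting: Payback = $22,950.00 / $2,029.00
Payback = 11.311 years

11.311 years


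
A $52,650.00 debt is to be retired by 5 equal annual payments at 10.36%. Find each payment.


Formula: PMT = PV * r / (1 - (1+r)^(-n))
Denominator: 1 - (1 + 0.1036)^(-5) = 0.38914
Numerator: $52,650.00 * 0.1036 = 5454.54
PMT = 5454.54 / 0.38914 = $14,016.90

$14,016.90


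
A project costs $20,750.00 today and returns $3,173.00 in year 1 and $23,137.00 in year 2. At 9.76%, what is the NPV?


Formula: NPV = C0 + C1/(1+r) + C2/(1+r)^2
Discount C1: $3,173.00 / (1 + 0.0976) = $2,890.85
Discount C2: $23,137.00 / (1 + 0.0976)^2 = $19,205.20
NPV = -$20,750.00 + $2,890.85 + $19,205.20 = $1,346.05

$1,346.05


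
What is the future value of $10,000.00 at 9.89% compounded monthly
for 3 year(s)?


Formula: FV = P * (1 + r/m)^(m*t)
Period rate: r/m = 0.0989 / 12 = 0.008242
Total periods: m*t = 12 * 3 = 36
Growth factor: (1 + 0.008242)^36 = 1.343777
FV = $10,000.00 * 1.343777 = $13,437.77

$13,437.77


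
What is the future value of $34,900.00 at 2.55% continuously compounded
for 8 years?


Formula: FV = P * e^(r*t)
Exponent: r*t = 0.0255 * 8 = 0.204
e^(0.204) = 1.226298
FV = $34,900.00 * 1.226298 = $42,797.81

$42,797.81


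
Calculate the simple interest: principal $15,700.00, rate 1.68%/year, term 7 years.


Formula: I = P * r * t
Substituting: I = $15,700.00 * 0.0168 * 7
Step: I = $15,700.00 * 0.1176
I = $1,846.32

$1,846.32


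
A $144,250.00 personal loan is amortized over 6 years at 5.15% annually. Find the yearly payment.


Formula: PMT = PV * r / (1 - (1+r)^(-n))
Denominator: 1 - (1 + 0.0515)^(-6) = 0.260149
Numerator: $144,250.00 * 0.0515 = 7428.875
PMT = 7428.875 / 0.260149 = $28,556.24

$28,556.24


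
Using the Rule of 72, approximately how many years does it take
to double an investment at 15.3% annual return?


Formula: Years ≈ 72 / r
Substituting: Years ≈ 72 / 15.3
Years ≈ 4.7

4.7 years


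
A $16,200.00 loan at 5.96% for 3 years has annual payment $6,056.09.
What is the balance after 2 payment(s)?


Formula: Balance = PV*(1+r)^k - PMT*((1+r)^k - 1)/r
Growth: (1 + 0.0596)^2 = 1.122752
Accumulated factor: ((1+r)^k - 1)/r = 2.0596
Balance = $16,200.00 * 1.122752 - $6,056.09 * 2.0596
Balance = $5,715.46

$5,715.46


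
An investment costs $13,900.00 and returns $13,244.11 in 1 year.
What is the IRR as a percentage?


Formula: IRR = C1/C0 - 1
Substituting: IRR = $13,244.11 / $13,900.00 - 1
Ratio: 0.952814 - 1 = -0.047186
IRR = -4.7186%

-4.7186%


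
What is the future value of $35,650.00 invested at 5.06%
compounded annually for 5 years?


Formula: FV = P * (1 + r)^n
Substituting: FV = $35,650.00 * (1 + 0.0506)^5
Growth factor: (1.0506)^5 = 1.279932
FV = $35,650.00 * 1.279932 = $45,629.58

$45,629.58


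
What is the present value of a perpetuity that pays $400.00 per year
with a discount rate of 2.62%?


Formula: PV = C / r
Substituting: PV = $400.00 / 0.0262
PV = $15,267.18

$15,267.18


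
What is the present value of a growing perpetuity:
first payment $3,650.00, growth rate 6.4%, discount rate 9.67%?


Formula: PV = C / (r - g)
Spread: r - g = 0.0967 - 0.064 = 0.0327
Substituting: PV = $3,650.00 / 0.0327
PV = $111,620.80

$111,620.80


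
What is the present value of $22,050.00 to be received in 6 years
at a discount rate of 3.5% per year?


Formula: PV = FV / (1 + r)^n
Substituting: PV = $22,050.00 / (1 + 0.035)^6
Discount factor: (1.035)^6 = 1.229255
PV = $22,050.00 / 1.229255 = $17,937.69

$17,937.69


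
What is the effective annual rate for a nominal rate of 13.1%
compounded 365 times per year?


Formula: EAR = (1 + r/m)^m - 1
Period rate: r/m = 0.131 / 365 = 0.000359
Compounding: (1 + 0.000359)^365 = 1.139941
EAR = 1.139941 - 1 = 0.139941

0.139941


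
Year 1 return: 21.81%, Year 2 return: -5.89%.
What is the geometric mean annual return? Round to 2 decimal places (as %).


Formula: Geometric mean = ((1+r1)*(1+r2))^(1/2) - 1
Product: (1 + 0.2181) * (1 + -0.0589) = 1.2181 * 0.9411 = 1.146354
Square root: 1.146354^0.5 = 1.070679
Geometric mean = 1.070679 - 1 = 0.070679
As percentage: 7.07%

7.07%


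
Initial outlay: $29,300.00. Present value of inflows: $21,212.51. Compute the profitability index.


Formula: PI = PV(cash flows) / initial investment
Substituting: PI = $21,212.51 / $29,300.00
PI = 0.724

0.724


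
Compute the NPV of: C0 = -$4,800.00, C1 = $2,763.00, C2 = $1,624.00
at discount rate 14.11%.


Formula: NPV = C0 + C1/(1+r) + C2/(1+r)^2
Discount C1: $2,763.00 / (1 + 0.1411) = $2,421.35
Discount C2: $1,624.00 / (1 + 0.1411)^2 = $1,247.21
NPV = -$4,800.00 + $2,421.35 + $1,247.21 = -$1,131.44

-$1,131.44


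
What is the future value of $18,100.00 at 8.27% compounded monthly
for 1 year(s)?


Formula: FV = P * (1 + r/m)^(m*t)
Period rate: r/m = 0.0827 / 12 = 0.006892
Total periods: m*t = 12 * 1 = 12
Growth factor: (1 + 0.006892)^12 = 1.085908
FV = $18,100.00 * 1.085908 = $19,654.93

$19,654.93


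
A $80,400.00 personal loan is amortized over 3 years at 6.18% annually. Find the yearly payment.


Formula: PMT = PV * r / (1 - (1+r)^(-n))
Denominator: 1 - (1 + 0.0618)^(-3) = 0.164644
Numerator: $80,400.00 * 0.0618 = 4968.72
PMT = 4968.72 / 0.164644 = $30,178.65

$30,178.65


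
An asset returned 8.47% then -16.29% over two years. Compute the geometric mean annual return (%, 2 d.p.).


Formula: Geometric mean = ((1+r1)*(1+r2))^(1/2) - 1
Product: (1 + 0.0847) * (1 + -0.1629) = 1.0847 * 0.8371 = 0.908002
Square root: 0.908002^0.5 = 0.952892
Geometric mean = 0.952892 - 1 = -0.047108
As percentage: -4.71%

-4.71%


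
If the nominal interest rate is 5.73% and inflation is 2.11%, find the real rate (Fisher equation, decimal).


Formula: (1 + r_real) = (1 + r_nom) / (1 + inflation)
Substituting: (1 + r_real) = 1.0573 / 1.0211
(1 + r_real) = 1.035452
r_real = 1.035452 - 1 = 0.035452

0.035452


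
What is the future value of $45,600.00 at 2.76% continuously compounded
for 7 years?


Formula: FV = P * e^(r*t)
Exponent: r*t = 0.0276 * 7 = 0.1932
e^(0.1932) = 1.213125
FV = $45,600.00 * 1.213125 = $55,318.52

$55,318.52


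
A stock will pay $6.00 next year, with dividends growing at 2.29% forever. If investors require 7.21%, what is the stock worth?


Formula: P = D1 / (r - g)
Spread: r - g = 0.0721 - 0.0229 = 0.0492
Substituting: P = $6.00 / 0.0492
P = $121.95

$121.95


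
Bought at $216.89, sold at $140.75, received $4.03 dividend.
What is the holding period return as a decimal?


Formula: HPR = (P1 - P0 + D) / P0
Gain: $140.75 - $216.89 + $4.03 = -$72.11
HPR = -$72.11 / $216.89 = -0.3325

-0.3325


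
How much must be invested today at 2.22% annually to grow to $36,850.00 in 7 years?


Formula: PV = FV / (1 + r)^n
Substituting: PV = $36,850.00 / (1 + 0.0222)^7
Discount factor: (1.0222)^7 = 1.166141
PV = $36,850.00 / 1.166141 = $31,599.95

$31,599.95


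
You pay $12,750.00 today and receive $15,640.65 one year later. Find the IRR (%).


Formula: IRR = C1/C0 - 1
Substituting: IRR = $15,640.65 / $12,750.00 - 1
Ratio: 1.226718 - 1 = 0.226718
IRR = 22.6718%

22.6718%


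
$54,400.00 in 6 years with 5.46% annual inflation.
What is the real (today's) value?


Formula: Real value = nominal / (1 + inflation)^years
Price level: (1 + 0.0546)^6 = 1.375709
Real value = $54,400.00 / 1.375709 = $39,543.24

$39,543.24


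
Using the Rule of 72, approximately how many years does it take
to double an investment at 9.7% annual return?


Formula: Years ≈ 72 / r
Substituting: Years ≈ 72 / 9.7
Years ≈ 7.4

7.4 years


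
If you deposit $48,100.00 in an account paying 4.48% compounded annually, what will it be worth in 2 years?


Formula: FV = P * (1 + r)^n
Substituting: FV = $48,100.00 * (1 + 0.0448)^2
Growth factor: (1.0448)^2 = 1.091607
FV = $48,100.00 * 1.091607 = $52,506.30

$52,506.30


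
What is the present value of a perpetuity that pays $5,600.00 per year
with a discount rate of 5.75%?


Formula: PV = C / r
Substituting: PV = $5,600.00 / 0.0575
PV = $97,391.30

$97,391.30


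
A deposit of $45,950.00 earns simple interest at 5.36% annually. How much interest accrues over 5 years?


Formula: I = P * r * t
Substituting: I = $45,950.00 * 0.0536 * 5
Step: I = $45,950.00 * 0.268
I = $12,314.60

$12,314.60


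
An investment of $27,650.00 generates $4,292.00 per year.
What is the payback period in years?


Formula: Payback = investment / annual cash flow
Substituting: Payback = $27,650.00 / $4,292.00
Payback = 6.4422 years

6.4422 years


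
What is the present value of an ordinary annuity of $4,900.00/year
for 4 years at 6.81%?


Formula: PV = PMT * (1 - (1+r)^(-n)) / r
Discount factor: (1 + 0.0681)^(-4) = 0.768338
Bracket: 1 - 0.768338 = 0.231662
PV = $4,900.00 * 0.231662 / 0.0681 = $16,668.77

$16,668.77


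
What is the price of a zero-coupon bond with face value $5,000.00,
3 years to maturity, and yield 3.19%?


Formula: Price = FV / (1 + r)^n
Substituting: Price = $5,000.00 / (1 + 0.0319)^3
Discount factor: (1.0319)^3 = 1.098785
Price = $5,000.00 / 1.098785 = $4,550.48

$4,550.48


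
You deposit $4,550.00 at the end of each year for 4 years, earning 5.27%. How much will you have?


Formula: FV = PMT * ((1+r)^n - 1) / r
Growth factor: (1 + 0.0527)^4 = 1.228057
Numerator: 1.228057 - 1 = 0.228057
FV = $4,550.00 * 0.228057 / 0.0527 = $19,689.92

$19,689.92


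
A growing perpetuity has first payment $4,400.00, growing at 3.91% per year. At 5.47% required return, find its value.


Formula: PV = C / (r - g)
Spread: r - g = 0.0547 - 0.0391 = 0.0156
Substituting: PV = $4,400.00 / 0.0156
PV = $282,051.28

$282,051.28


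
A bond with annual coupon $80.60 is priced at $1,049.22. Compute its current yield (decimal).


Formula: Current yield = annual coupon / price
Substituting: CY = $80.60 / $1,049.22
CY = 0.076819

0.076819


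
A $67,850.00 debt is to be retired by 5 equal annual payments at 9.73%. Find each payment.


Formula: PMT = PV * r / (1 - (1+r)^(-n))
Denominator: 1 - (1 + 0.0973)^(-5) = 0.371402
Numerator: $67,850.00 * 0.0973 = 6601.805
PMT = 6601.805 / 0.371402 = $17,775.37

$17,775.37


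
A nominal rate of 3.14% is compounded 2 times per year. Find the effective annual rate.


Formula: EAR = (1 + r/m)^m - 1
Period rate: r/m = 0.0314 / 2 = 0.0157
Compounding: (1 + 0.0157)^2 = 1.031646
EAR = 1.031646 - 1 = 0.031646

0.031646


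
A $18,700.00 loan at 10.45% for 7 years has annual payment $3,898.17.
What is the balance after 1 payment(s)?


Formula: Balance = PV*(1+r)^k - PMT*((1+r)^k - 1)/r
Growth: (1 + 0.1045)^1 = 1.1045
Accumulated factor: ((1+r)^k - 1)/r = 1.0
Balance = $18,700.00 * 1.1045 - $3,898.17 * 1.0
Balance = $16,755.98

$16,755.98


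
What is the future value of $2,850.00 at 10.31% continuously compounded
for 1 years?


Formula: FV = P * e^(r*t)
Exponent: r*t = 0.1031 * 1 = 0.1031
e^(0.1031) = 1.108602
FV = $2,850.00 * 1.108602 = $3,159.52

$3,159.52


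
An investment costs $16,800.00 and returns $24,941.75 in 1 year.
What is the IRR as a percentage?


Formula: IRR = C1/C0 - 1
Substituting: IRR = $24,941.75 / $16,800.00 - 1
Ratio: 1.484628 - 1 = 0.484628
IRR = 48.4628%

48.4628%


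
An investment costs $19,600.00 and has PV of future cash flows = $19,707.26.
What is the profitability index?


Formula: PI = PV(cash flows) / initial investment
Substituting: PI = $19,707.26 / $19,600.00
PI = 1.0055

1.0055


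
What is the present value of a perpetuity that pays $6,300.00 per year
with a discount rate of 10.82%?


Formula: PV = C / r
Substituting: PV = $6,300.00 / 0.1082
PV = $58,225.51

$58,225.51


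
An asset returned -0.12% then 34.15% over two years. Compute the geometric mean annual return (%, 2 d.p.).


Formula: Geometric mean = ((1+r1)*(1+r2))^(1/2) - 1
Product: (1 + -0.0012) * (1 + 0.3415) = 0.9988 * 1.3415 = 1.33989
Square root: 1.33989^0.5 = 1.157536
Geometric mean = 1.157536 - 1 = 0.157536
As percentage: 15.75%

15.75%


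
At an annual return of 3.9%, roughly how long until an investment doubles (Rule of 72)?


Formula: Years ≈ 72 / r
Substituting: Years ≈ 72 / 3.9
Years ≈ 18.5

18.5 years


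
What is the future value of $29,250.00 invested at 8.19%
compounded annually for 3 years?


Formula: FV = P * (1 + r)^n
Substituting: FV = $29,250.00 * (1 + 0.0819)^3
Growth factor: (1.0819)^3 = 1.266372
FV = $29,250.00 * 1.266372 = $37,041.39

$37,041.39


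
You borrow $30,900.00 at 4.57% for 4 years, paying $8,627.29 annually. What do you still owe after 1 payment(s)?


Formula: Balance = PV*(1+r)^k - PMT*((1+r)^k - 1)/r
Growth: (1 + 0.0457)^1 = 1.0457
Accumulated factor: ((1+r)^k - 1)/r = 1.0
Balance = $30,900.00 * 1.0457 - $8,627.29 * 1.0
Balance = $23,684.84

$23,684.84


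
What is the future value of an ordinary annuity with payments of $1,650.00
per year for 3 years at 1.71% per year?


Formula: FV = PMT * ((1+r)^n - 1) / r
Growth factor: (1 + 0.0171)^3 = 1.052182
Numerator: 1.052182 - 1 = 0.052182
FV = $1,650.00 * 0.052182 / 0.0171 = $5,035.13

$5,035.13


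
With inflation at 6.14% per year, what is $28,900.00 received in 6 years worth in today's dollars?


Formula: Real value = nominal / (1 + inflation)^years
Price level: (1 + 0.0614)^6 = 1.429797
Real value = $28,900.00 / 1.429797 = $20,212.65

$20,212.65


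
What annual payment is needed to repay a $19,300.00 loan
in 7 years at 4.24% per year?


Formula: PMT = PV * r / (1 - (1+r)^(-n))
Denominator: 1 - (1 + 0.0424)^(-7) = 0.252245
Numerator: $19,300.00 * 0.0424 = 818.32
PMT = 818.32 / 0.252245 = $3,244.14

$3,244.14


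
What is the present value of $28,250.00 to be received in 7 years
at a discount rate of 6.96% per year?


Formula: PV = FV / (1 + r)^n
Substituting: PV = $28,250.00 / (1 + 0.0696)^7
Discount factor: (1.0696)^7 = 1.601584
PV = $28,250.00 / 1.601584 = $17,638.79

$17,638.79


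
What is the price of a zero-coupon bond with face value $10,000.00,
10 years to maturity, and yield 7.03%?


Formula: Price = FV / (1 + r)^n
Substituting: Price = $10,000.00 / (1 + 0.0703)^10
Discount factor: (1.0703)^10 = 1.972674
Price = $10,000.00 / 1.972674 = $5,069.26

$5,069.26


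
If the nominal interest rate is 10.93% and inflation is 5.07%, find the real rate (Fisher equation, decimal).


Formula: (1 + r_real) = (1 + r_nom) / (1 + inflation)
Substituting: (1 + r_real) = 1.1093 / 1.0507
(1 + r_real) = 1.055772
r_real = 1.055772 - 1 = 0.055772

0.055772


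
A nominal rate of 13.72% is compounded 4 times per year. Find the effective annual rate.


Formula: EAR = (1 + r/m)^m - 1
Period rate: r/m = 0.1372 / 4 = 0.0343
Compounding: (1 + 0.0343)^4 = 1.144422
EAR = 1.144422 - 1 = 0.144422

0.144422


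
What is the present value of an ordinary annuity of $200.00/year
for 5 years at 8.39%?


Formula: PV = PMT * (1 - (1+r)^(-n)) / r
Discount factor: (1 + 0.0839)^(-5) = 0.668427
Bracket: 1 - 0.668427 = 0.331573
PV = $200.00 * 0.331573 / 0.0839 = $790.40

$790.40


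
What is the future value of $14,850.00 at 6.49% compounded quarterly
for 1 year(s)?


Formula: FV = P * (1 + r/m)^(m*t)
Period rate: r/m = 0.0649 / 4 = 0.016225
Total periods: m*t = 4 * 1 = 4
Growth factor: (1 + 0.016225)^4 = 1.066497
FV = $14,850.00 * 1.066497 = $15,837.48

$15,837.48


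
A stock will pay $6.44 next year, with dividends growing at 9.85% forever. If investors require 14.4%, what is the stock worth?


Formula: P = D1 / (r - g)
Spread: r - g = 0.144 - 0.0985 = 0.0455
Substituting: P = $6.44 / 0.0455
P = $141.54

$141.54


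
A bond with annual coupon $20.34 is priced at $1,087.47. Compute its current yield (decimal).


Formula: Current yield = annual coupon / price
Substituting: CY = $20.34 / $1,087.47
CY = 0.018704

0.018704


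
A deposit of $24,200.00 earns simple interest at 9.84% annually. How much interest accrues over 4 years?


Formula: I = P * r * t
Substituting: I = $24,200.00 * 0.0984 * 4
Step: I = $24,200.00 * 0.3936
I = $9,525.12

$9,525.12


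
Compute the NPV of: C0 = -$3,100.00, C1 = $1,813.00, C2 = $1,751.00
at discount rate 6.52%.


Formula: NPV = C0 + C1/(1+r) + C2/(1+r)^2
Discount C1: $1,813.00 / (1 + 0.0652) = $1,702.03
Discount C2: $1,751.00 / (1 + 0.0652)^2 = $1,543.21
NPV = -$3,100.00 + $1,702.03 + $1,543.21 = $145.23

$145.23


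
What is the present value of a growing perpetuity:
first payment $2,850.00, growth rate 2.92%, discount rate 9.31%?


Formula: PV = C / (r - g)
Spread: r - g = 0.0931 - 0.0292 = 0.0639
Substituting: PV = $2,850.00 / 0.0639
PV = $44,600.94

$44,600.94


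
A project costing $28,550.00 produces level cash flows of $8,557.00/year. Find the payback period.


Formula: Payback = investment / annual cash flow
Substituting: Payback = $28,550.00 / $8,557.00
Payback = 3.3364 years

3.3364 years


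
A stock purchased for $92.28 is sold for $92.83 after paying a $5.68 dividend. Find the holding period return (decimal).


Formula: HPR = (P1 - P0 + D) / P0
Gain: $92.83 - $92.28 + $5.68 = $6.23
HPR = $6.23 / $92.28 = 0.0675

0.0675


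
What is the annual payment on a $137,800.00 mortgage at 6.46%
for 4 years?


Formula: PMT = PV * r / (1 - (1+r)^(-n))
Denominator: 1 - (1 + 0.0646)^(-4) = 0.221508
Numerator: $137,800.00 * 0.0646 = 8901.88
PMT = 8901.88 / 0.221508 = $40,187.62

$40,187.62


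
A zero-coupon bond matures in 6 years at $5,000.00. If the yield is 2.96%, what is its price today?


Formula: Price = FV / (1 + r)^n
Substituting: Price = $5,000.00 / (1 + 0.0296)^6
Discount factor: (1.0296)^6 = 1.191273
Price = $5,000.00 / 1.191273 = $4,197.19

$4,197.19


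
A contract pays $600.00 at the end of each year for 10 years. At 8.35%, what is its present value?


Formula: PV = PMT * (1 - (1+r)^(-n)) / r
Discount factor: (1 + 0.0835)^(-10) = 0.448447
Bracket: 1 - 0.448447 = 0.551553
PV = $600.00 * 0.551553 / 0.0835 = $3,963.26

$3,963.26


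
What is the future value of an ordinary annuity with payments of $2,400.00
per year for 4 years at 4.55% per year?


Formula: FV = PMT * ((1+r)^n - 1) / r
Growth factor: (1 + 0.0455)^4 = 1.194803
Numerator: 1.194803 - 1 = 0.194803
FV = $2,400.00 * 0.194803 / 0.0455 = $10,275.30

$10,275.30


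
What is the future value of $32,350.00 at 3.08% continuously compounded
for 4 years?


Formula: FV = P * e^(r*t)
Exponent: r*t = 0.0308 * 4 = 0.1232
e^(0.1232) = 1.131111
FV = $32,350.00 * 1.131111 = $36,591.43

$36,591.43


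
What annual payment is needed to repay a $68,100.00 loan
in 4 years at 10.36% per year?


Formula: PMT = PV * r / (1 - (1+r)^(-n))
Denominator: 1 - (1 + 0.1036)^(-4) = 0.325855
Numerator: $68,100.00 * 0.1036 = 7055.16
PMT = 7055.16 / 0.325855 = $21,651.22

$21,651.22


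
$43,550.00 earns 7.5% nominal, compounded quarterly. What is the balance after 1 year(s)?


Formula: FV = P * (1 + r/m)^(m*t)
Period rate: r/m = 0.075 / 4 = 0.01875
Total periods: m*t = 4 * 1 = 4
Growth factor: (1 + 0.01875)^4 = 1.077136
FV = $43,550.00 * 1.077136 = $46,909.27

$46,909.27


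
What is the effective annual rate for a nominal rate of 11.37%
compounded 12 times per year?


Formula: EAR = (1 + r/m)^m - 1
Period rate: r/m = 0.1137 / 12 = 0.009475
Compounding: (1 + 0.009475)^12 = 1.119816
EAR = 1.119816 - 1 = 0.119816

0.119816


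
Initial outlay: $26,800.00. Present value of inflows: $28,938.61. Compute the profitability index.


Formula: PI = PV(cash flows) / initial investment
Substituting: PI = $28,938.61 / $26,800.00
PI = 1.0798

1.0798


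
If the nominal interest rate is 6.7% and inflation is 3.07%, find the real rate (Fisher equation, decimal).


Formula: (1 + r_real) = (1 + r_nom) / (1 + inflation)
Substituting: (1 + r_real) = 1.067 / 1.0307
(1 + r_real) = 1.035219
r_real = 1.035219 - 1 = 0.035219

0.035219


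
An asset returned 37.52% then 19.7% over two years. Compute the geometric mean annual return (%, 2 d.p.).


Formula: Geometric mean = ((1+r1)*(1+r2))^(1/2) - 1
Product: (1 + 0.3752) * (1 + 0.197) = 1.3752 * 1.197 = 1.646114
Square root: 1.646114^0.5 = 1.28301
Geometric mean = 1.28301 - 1 = 0.28301
As percentage: 28.30%

28.30%


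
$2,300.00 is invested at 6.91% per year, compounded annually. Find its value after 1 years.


Formula: FV = P * (1 + r)^n
Substituting: FV = $2,300.00 * (1 + 0.0691)^1
Growth factor: (1.0691)^1 = 1.0691
FV = $2,300.00 * 1.0691 = $2,458.93

$2,458.93


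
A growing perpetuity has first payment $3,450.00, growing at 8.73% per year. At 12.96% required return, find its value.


Formula: PV = C / (r - g)
Spread: r - g = 0.1296 - 0.0873 = 0.0423
Substituting: PV = $3,450.00 / 0.0423
PV = $81,560.28

$81,560.28


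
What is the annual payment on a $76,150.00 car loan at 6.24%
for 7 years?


Formula: PMT = PV * r / (1 - (1+r)^(-n))
Denominator: 1 - (1 + 0.0624)^(-7) = 0.345389
Numerator: $76,150.00 * 0.0624 = 4751.76
PMT = 4751.76 / 0.345389 = $13,757.72

$13,757.72


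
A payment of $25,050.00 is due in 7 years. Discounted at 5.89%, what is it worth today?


Formula: PV = FV / (1 + r)^n
Substituting: PV = $25,050.00 / (1 + 0.0589)^7
Discount factor: (1.0589)^7 = 1.492742
PV = $25,050.00 / 1.492742 = $16,781.20

$16,781.20


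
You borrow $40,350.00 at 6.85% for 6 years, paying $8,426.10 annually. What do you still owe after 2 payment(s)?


Formula: Balance = PV*(1+r)^k - PMT*((1+r)^k - 1)/r
Growth: (1 + 0.0685)^2 = 1.141692
Accumulated factor: ((1+r)^k - 1)/r = 2.0685
Balance = $40,350.00 * 1.141692 - $8,426.10 * 2.0685
Balance = $28,637.89

$28,637.89


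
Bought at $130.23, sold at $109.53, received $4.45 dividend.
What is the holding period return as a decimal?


Formula: HPR = (P1 - P0 + D) / P0
Gain: $109.53 - $130.23 + $4.45 = -$16.25
HPR = -$16.25 / $130.23 = -0.1248

-0.1248


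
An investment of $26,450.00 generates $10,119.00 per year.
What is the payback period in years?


Formula: Payback = investment / annual cash flow
Substituting: Payback = $26,450.00 / $10,119.00
Payback = 2.6139 years

2.6139 years


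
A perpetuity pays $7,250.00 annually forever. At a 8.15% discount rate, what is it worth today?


Formula: PV = C / r
Substituting: PV = $7,250.00 / 0.0815
PV = $88,957.06

$88,957.06


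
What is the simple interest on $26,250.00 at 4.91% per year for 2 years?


Formula: I = P * r * t
Substituting: I = $26,250.00 * 0.0491 * 2
Step: I = $26,250.00 * 0.0982
I = $2,577.75

$2,577.75


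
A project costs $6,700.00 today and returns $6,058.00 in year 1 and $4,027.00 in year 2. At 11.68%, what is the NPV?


Formula: NPV = C0 + C1/(1+r) + C2/(1+r)^2
Discount C1: $6,058.00 / (1 + 0.1168) = $5,424.43
Discount C2: $4,027.00 / (1 + 0.1168)^2 = $3,228.72
NPV = -$6,700.00 + $5,424.43 + $3,228.72 = $1,953.15

$1,953.15


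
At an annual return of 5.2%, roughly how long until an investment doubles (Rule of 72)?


Formula: Years ≈ 72 / r
Substituting: Years ≈ 72 / 5.2
Years ≈ 13.8

13.8 years


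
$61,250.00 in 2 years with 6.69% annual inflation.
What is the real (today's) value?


Formula: Real value = nominal / (1 + inflation)^years
Price level: (1 + 0.0669)^2 = 1.138276
Real value = $61,250.00 / 1.138276 = $53,809.46

$53,809.46


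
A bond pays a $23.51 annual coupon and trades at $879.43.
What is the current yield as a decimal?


Formula: Current yield = annual coupon / price
Substituting: CY = $23.51 / $879.43
CY = 0.026733

0.026733


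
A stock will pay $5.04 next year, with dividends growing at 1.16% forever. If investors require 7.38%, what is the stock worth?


Formula: P = D1 / (r - g)
Spread: r - g = 0.0738 - 0.0116 = 0.0622
Substituting: P = $5.04 / 0.0622
P = $81.03

$81.03


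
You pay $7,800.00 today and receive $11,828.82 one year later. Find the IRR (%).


Formula: IRR = C1/C0 - 1
Substituting: IRR = $11,828.82 / $7,800.00 - 1
Ratio: 1.516515 - 1 = 0.516515
IRR = 51.6515%

51.6515%


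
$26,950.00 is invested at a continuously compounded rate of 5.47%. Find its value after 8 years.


Formula: FV = P * e^(r*t)
Exponent: r*t = 0.0547 * 8 = 0.4376
e^(0.4376) = 1.548985
FV = $26,950.00 * 1.548985 = $41,745.15

$41,745.15


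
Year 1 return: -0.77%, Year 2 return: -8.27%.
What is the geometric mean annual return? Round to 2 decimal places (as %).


Formula: Geometric mean = ((1+r1)*(1+r2))^(1/2) - 1
Product: (1 + -0.0077) * (1 + -0.0827) = 0.9923 * 0.9173 = 0.910237
Square root: 0.910237^0.5 = 0.954063
Geometric mean = 0.954063 - 1 = -0.045937
As percentage: -4.59%

-4.59%


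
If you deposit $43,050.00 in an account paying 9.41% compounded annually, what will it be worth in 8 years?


Formula: FV = P * (1 + r)^n
Substituting: FV = $43,050.00 * (1 + 0.0941)^8
Growth factor: (1.0941)^8 = 2.053318
FV = $43,050.00 * 2.053318 = $88,395.33

$88,395.33


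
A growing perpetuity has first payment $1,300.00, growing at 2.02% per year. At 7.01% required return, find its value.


Formula: PV = C / (r - g)
Spread: r - g = 0.0701 - 0.0202 = 0.0499
Substituting: PV = $1,300.00 / 0.0499
PV = $26,052.10

$26,052.10


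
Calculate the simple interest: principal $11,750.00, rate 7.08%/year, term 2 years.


Formula: I = P * r * t
Substituting: I = $11,750.00 * 0.0708 * 2
Step: I = $11,750.00 * 0.1416
I = $1,663.80

$1,663.80


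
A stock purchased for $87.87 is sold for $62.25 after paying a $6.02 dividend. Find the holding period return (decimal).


Formula: HPR = (P1 - P0 + D) / P0
Gain: $62.25 - $87.87 + $6.02 = -$19.60
HPR = -$19.60 / $87.87 = -0.2231

-0.2231


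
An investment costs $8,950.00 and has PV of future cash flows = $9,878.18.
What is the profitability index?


Formula: PI = PV(cash flows) / initial investment
Substituting: PI = $9,878.18 / $8,950.00
PI = 1.1037

1.1037


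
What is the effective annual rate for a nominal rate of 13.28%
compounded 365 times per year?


Formula: EAR = (1 + r/m)^m - 1
Period rate: r/m = 0.1328 / 365 = 0.000364
Compounding: (1 + 0.000364)^365 = 1.141994
EAR = 1.141994 - 1 = 0.141994

0.141994


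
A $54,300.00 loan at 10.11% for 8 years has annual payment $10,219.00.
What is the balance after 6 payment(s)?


Formula: Balance = PV*(1+r)^k - PMT*((1+r)^k - 1)/r
Growth: (1 + 0.1011)^6 = 1.782217
Accumulated factor: ((1+r)^k - 1)/r = 7.737062
Balance = $54,300.00 * 1.782217 - $10,219.00 * 7.737062
Balance = $17,709.34

$17,709.34


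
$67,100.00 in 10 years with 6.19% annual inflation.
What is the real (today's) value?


Formula: Real value = nominal / (1 + inflation)^years
Price level: (1 + 0.0619)^10 = 1.823208
Real value = $67,100.00 / 1.823208 = $36,803.26

$36,803.26


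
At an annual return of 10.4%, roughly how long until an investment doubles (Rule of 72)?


Formula: Years ≈ 72 / r
Substituting: Years ≈ 72 / 10.4
Years ≈ 6.9

6.9 years


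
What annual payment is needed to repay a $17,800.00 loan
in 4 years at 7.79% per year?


Formula: PMT = PV * r / (1 - (1+r)^(-n))
Denominator: 1 - (1 + 0.0779)^(-4) = 0.259225
Numerator: $17,800.00 * 0.0779 = 1386.62
PMT = 1386.62 / 0.259225 = $5,349.09

$5,349.09


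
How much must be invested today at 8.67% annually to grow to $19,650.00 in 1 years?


Formula: PV = FV / (1 + r)^n
Substituting: PV = $19,650.00 / (1 + 0.0867)^1
Discount factor: (1.0867)^1 = 1.0867
PV = $19,650.00 / 1.0867 = $18,082.27

$18,082.27


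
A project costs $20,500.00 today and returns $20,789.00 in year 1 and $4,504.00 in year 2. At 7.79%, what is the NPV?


Formula: NPV = C0 + C1/(1+r) + C2/(1+r)^2
Discount C1: $20,789.00 / (1 + 0.0779) = $19,286.58
Discount C2: $4,504.00 / (1 + 0.0779)^2 = $3,876.51
NPV = -$20,500.00 + $19,286.58 + $3,876.51 = $2,663.09

$2,663.09


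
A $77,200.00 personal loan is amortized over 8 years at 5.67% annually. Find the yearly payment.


Formula: PMT = PV * r / (1 - (1+r)^(-n))
Denominator: 1 - (1 + 0.0567)^(-8) = 0.35674
Numerator: $77,200.00 * 0.0567 = 4377.24
PMT = 4377.24 / 0.35674 = $12,270.10

$12,270.10


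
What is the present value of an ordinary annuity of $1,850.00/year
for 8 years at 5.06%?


Formula: PV = PMT * (1 - (1+r)^(-n)) / r
Discount factor: (1 + 0.0506)^(-8) = 0.673753
Bracket: 1 - 0.673753 = 0.326247
PV = $1,850.00 * 0.326247 / 0.0506 = $11,928.00

$11,928.00


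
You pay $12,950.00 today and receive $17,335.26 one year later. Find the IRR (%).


Formula: IRR = C1/C0 - 1
Substituting: IRR = $17,335.26 / $12,950.00 - 1
Ratio: 1.33863 - 1 = 0.33863
IRR = 33.863%

33.863%


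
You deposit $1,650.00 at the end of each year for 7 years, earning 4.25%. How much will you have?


Formula: FV = PMT * ((1+r)^n - 1) / r
Growth factor: (1 + 0.0425)^7 = 1.338235
Numerator: 1.338235 - 1 = 0.338235
FV = $1,650.00 * 0.338235 / 0.0425 = $13,131.48

$13,131.48


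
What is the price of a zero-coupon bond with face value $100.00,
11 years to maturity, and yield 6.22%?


Formula: Price = FV / (1 + r)^n
Substituting: Price = $100.00 / (1 + 0.0622)^11
Discount factor: (1.0622)^11 = 1.94209
Price = $100.00 / 1.94209 = $51.49

$51.49


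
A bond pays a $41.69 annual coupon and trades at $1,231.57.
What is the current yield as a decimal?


Formula: Current yield = annual coupon / price
Substituting: CY = $41.69 / $1,231.57
CY = 0.033851

0.033851


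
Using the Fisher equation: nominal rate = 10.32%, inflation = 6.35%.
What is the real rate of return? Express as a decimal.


Formula: (1 + r_real) = (1 + r_nom) / (1 + inflation)
Substituting: (1 + r_real) = 1.1032 / 1.0635
(1 + r_real) = 1.03733
r_real = 1.03733 - 1 = 0.03733

0.03733


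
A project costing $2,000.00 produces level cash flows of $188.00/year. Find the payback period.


Formula: Payback = investment / annual cash flow
Substituting: Payback = $2,000.00 / $188.00
Payback = 10.6383 years

10.6383 years


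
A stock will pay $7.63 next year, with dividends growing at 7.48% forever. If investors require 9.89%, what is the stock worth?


Formula: P = D1 / (r - g)
Spread: r - g = 0.0989 - 0.0748 = 0.0241
Substituting: P = $7.63 / 0.0241
P = $316.60

$316.60


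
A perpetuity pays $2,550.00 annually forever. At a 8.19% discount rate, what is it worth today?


Formula: PV = C / r
Substituting: PV = $2,550.00 / 0.0819
PV = $31,135.53

$31,135.53


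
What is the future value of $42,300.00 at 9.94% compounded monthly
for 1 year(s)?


Formula: FV = P * (1 + r/m)^(m*t)
Period rate: r/m = 0.0994 / 12 = 0.008283
Total periods: m*t = 12 * 1 = 12
Growth factor: (1 + 0.008283)^12 = 1.104056
FV = $42,300.00 * 1.104056 = $46,701.56

$46,701.56


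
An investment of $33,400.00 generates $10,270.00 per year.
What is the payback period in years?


Formula: Payback = investment / annual cash flow
Substituting: Payback = $33,400.00 / $10,270.00
Payback = 3.2522 years

3.2522 years


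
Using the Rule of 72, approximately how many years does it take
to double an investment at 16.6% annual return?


Formula: Years ≈ 72 / r
Substituting: Years ≈ 72 / 16.6
Years ≈ 4.3

4.3 years


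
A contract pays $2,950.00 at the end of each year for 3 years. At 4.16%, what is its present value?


Formula: PV = PMT * (1 - (1+r)^(-n)) / r
Discount factor: (1 + 0.0416)^(-3) = 0.884906
Bracket: 1 - 0.884906 = 0.115094
PV = $2,950.00 * 0.115094 / 0.0416 = $8,161.72

$8,161.72


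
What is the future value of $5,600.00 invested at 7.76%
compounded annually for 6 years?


Formula: FV = P * (1 + r)^n
Substituting: FV = $5,600.00 * (1 + 0.0776)^6
Growth factor: (1.0776)^6 = 1.565833
FV = $5,600.00 * 1.565833 = $8,768.67

$8,768.67


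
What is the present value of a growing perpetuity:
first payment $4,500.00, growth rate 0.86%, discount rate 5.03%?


Formula: PV = C / (r - g)
Spread: r - g = 0.0503 - 0.0086 = 0.0417
Substituting: PV = $4,500.00 / 0.0417
PV = $107,913.67

$107,913.67


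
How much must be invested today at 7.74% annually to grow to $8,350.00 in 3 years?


Formula: PV = FV / (1 + r)^n
Substituting: PV = $8,350.00 / (1 + 0.0774)^3
Discount factor: (1.0774)^3 = 1.250636
PV = $8,350.00 / 1.250636 = $6,676.60

$6,676.60


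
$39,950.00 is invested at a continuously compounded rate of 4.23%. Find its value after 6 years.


Formula: FV = P * e^(r*t)
Exponent: r*t = 0.0423 * 6 = 0.2538
e^(0.2538) = 1.288914
FV = $39,950.00 * 1.288914 = $51,492.11

$51,492.11


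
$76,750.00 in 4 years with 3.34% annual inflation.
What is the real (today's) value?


Formula: Real value = nominal / (1 + inflation)^years
Price level: (1 + 0.0334)^4 = 1.140444
Real value = $76,750.00 / 1.140444 = $67,298.37

$67,298.37


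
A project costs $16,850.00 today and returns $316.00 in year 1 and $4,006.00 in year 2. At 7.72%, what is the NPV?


Formula: NPV = C0 + C1/(1+r) + C2/(1+r)^2
Discount C1: $316.00 / (1 + 0.0772) = $293.35
Discount C2: $4,006.00 / (1 + 0.0772)^2 = $3,452.38
NPV = -$16,850.00 + $293.35 + $3,452.38 = -$13,104.27

-$13,104.27


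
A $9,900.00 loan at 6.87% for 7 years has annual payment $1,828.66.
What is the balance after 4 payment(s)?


Formula: Balance = PV*(1+r)^k - PMT*((1+r)^k - 1)/r
Growth: (1 + 0.0687)^4 = 1.304437
Accumulated factor: ((1+r)^k - 1)/r = 4.431403
Balance = $9,900.00 * 1.304437 - $1,828.66 * 4.431403
Balance = $4,810.40

$4,810.40


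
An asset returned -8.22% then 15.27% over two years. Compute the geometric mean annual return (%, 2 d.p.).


Formula: Geometric mean = ((1+r1)*(1+r2))^(1/2) - 1
Product: (1 + -0.0822) * (1 + 0.1527) = 0.9178 * 1.1527 = 1.057948
Square root: 1.057948^0.5 = 1.028566
Geometric mean = 1.028566 - 1 = 0.028566
As percentage: 2.86%

2.86%


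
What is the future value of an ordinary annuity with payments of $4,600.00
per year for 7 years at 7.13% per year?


Formula: FV = PMT * ((1+r)^n - 1) / r
Growth factor: (1 + 0.0713)^7 = 1.619488
Numerator: 1.619488 - 1 = 0.619488
FV = $4,600.00 * 0.619488 / 0.0713 = $39,966.97

$39,966.97


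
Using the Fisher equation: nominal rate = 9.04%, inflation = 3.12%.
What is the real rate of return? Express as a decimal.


Formula: (1 + r_real) = (1 + r_nom) / (1 + inflation)
Substituting: (1 + r_real) = 1.0904 / 1.0312
(1 + r_real) = 1.057409
r_real = 1.057409 - 1 = 0.057409

0.057409


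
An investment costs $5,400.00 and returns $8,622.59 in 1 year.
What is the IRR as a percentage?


Formula: IRR = C1/C0 - 1
Substituting: IRR = $8,622.59 / $5,400.00 - 1
Ratio: 1.596776 - 1 = 0.596776
IRR = 59.6776%

59.6776%


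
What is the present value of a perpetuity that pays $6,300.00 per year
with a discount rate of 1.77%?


Formula: PV = C / r
Substituting: PV = $6,300.00 / 0.0177
PV = $355,932.20

$355,932.20


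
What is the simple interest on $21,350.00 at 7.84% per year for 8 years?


Formula: I = P * r * t
Substituting: I = $21,350.00 * 0.0784 * 8
Step: I = $21,350.00 * 0.6272
I = $13,390.72

$13,390.72


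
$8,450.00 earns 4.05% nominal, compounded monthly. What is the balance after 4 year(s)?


Formula: FV = P * (1 + r/m)^(m*t)
Period rate: r/m = 0.0405 / 12 = 0.003375
Total periods: m*t = 12 * 4 = 48
Growth factor: (1 + 0.003375)^48 = 1.17554
FV = $8,450.00 * 1.17554 = $9,933.31

$9,933.31


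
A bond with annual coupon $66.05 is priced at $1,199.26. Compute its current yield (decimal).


Formula: Current yield = annual coupon / price
Substituting: CY = $66.05 / $1,199.26
CY = 0.055076

0.055076


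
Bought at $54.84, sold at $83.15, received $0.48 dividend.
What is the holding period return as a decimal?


Formula: HPR = (P1 - P0 + D) / P0
Gain: $83.15 - $54.84 + $0.48 = $28.79
HPR = $28.79 / $54.84 = 0.525

0.525


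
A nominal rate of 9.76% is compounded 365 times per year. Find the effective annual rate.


Formula: EAR = (1 + r/m)^m - 1
Period rate: r/m = 0.0976 / 365 = 0.000267
Compounding: (1 + 0.000267)^365 = 1.102507
EAR = 1.102507 - 1 = 0.102507

0.102507


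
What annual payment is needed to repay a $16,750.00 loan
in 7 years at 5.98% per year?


Formula: PMT = PV * r / (1 - (1+r)^(-n))
Denominator: 1 - (1 + 0.0598)^(-7) = 0.334064
Numerator: $16,750.00 * 0.0598 = 1001.65
PMT = 1001.65 / 0.334064 = $2,998.38

$2,998.38


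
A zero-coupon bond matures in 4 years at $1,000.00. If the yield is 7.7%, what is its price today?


Formula: Price = FV / (1 + r)^n
Substituting: Price = $1,000.00 / (1 + 0.077)^4
Discount factor: (1.077)^4 = 1.345435
Price = $1,000.00 / 1.345435 = $743.25

$743.25


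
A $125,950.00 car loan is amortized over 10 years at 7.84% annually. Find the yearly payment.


Formula: PMT = PV * r / (1 - (1+r)^(-n))
Denominator: 1 - (1 + 0.0784)^(-10) = 0.529888
Numerator: $125,950.00 * 0.0784 = 9874.48
PMT = 9874.48 / 0.529888 = $18,635.03

$18,635.03


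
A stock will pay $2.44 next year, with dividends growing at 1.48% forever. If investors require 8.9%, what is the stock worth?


Formula: P = D1 / (r - g)
Spread: r - g = 0.089 - 0.0148 = 0.0742
Substituting: P = $2.44 / 0.0742
P = $32.88

$32.88


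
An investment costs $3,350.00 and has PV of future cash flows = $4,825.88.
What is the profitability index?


Formula: PI = PV(cash flows) / initial investment
Substituting: PI = $4,825.88 / $3,350.00
PI = 1.4406

1.4406


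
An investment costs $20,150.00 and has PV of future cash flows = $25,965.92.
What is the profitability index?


Formula: PI = PV(cash flows) / initial investment
Substituting: PI = $25,965.92 / $20,150.00
PI = 1.2886

1.2886


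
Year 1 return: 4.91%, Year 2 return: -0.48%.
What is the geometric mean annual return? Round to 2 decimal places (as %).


Formula: Geometric mean = ((1+r1)*(1+r2))^(1/2) - 1
Product: (1 + 0.0491) * (1 + -0.0048) = 1.0491 * 0.9952 = 1.044064
Square root: 1.044064^0.5 = 1.021795
Geometric mean = 1.021795 - 1 = 0.021795
As percentage: 2.18%

2.18%


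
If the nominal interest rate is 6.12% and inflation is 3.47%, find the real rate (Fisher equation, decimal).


Formula: (1 + r_real) = (1 + r_nom) / (1 + inflation)
Substituting: (1 + r_real) = 1.0612 / 1.0347
(1 + r_real) = 1.025611
r_real = 1.025611 - 1 = 0.025611

0.025611


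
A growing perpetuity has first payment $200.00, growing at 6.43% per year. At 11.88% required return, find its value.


Formula: PV = C / (r - g)
Spread: r - g = 0.1188 - 0.0643 = 0.0545
Substituting: PV = $200.00 / 0.0545
PV = $3,669.72

$3,669.72


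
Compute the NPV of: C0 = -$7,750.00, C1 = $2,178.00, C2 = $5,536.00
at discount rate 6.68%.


Formula: NPV = C0 + C1/(1+r) + C2/(1+r)^2
Discount C1: $2,178.00 / (1 + 0.0668) = $2,041.62
Discount C2: $5,536.00 / (1 + 0.0668)^2 = $4,864.41
NPV = -$7,750.00 + $2,041.62 + $4,864.41 = -$843.97

-$843.97
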